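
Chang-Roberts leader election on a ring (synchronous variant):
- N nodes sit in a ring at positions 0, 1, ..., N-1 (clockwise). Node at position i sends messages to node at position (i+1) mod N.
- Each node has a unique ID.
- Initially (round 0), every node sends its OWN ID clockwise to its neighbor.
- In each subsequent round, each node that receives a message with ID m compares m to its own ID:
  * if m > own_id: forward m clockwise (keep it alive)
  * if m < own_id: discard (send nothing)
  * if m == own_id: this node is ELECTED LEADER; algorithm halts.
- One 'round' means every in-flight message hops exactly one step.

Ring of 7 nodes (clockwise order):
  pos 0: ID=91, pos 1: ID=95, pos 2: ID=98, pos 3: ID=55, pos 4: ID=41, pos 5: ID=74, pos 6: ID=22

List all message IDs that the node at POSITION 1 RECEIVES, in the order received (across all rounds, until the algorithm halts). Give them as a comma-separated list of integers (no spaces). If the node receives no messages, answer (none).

Answer: 91,98

Derivation:
Round 1: pos1(id95) recv 91: drop; pos2(id98) recv 95: drop; pos3(id55) recv 98: fwd; pos4(id41) recv 55: fwd; pos5(id74) recv 41: drop; pos6(id22) recv 74: fwd; pos0(id91) recv 22: drop
Round 2: pos4(id41) recv 98: fwd; pos5(id74) recv 55: drop; pos0(id91) recv 74: drop
Round 3: pos5(id74) recv 98: fwd
Round 4: pos6(id22) recv 98: fwd
Round 5: pos0(id91) recv 98: fwd
Round 6: pos1(id95) recv 98: fwd
Round 7: pos2(id98) recv 98: ELECTED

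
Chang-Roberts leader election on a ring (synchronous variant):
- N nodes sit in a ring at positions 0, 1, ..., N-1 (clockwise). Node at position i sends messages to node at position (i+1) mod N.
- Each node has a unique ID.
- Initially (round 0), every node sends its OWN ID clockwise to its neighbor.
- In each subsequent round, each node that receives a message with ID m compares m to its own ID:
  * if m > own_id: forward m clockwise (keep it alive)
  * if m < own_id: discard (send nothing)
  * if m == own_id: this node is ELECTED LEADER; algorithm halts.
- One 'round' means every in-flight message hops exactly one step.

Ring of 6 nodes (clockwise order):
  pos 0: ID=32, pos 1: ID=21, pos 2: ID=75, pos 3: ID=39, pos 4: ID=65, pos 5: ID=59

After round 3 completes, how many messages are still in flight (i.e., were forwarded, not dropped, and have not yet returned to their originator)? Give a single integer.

Round 1: pos1(id21) recv 32: fwd; pos2(id75) recv 21: drop; pos3(id39) recv 75: fwd; pos4(id65) recv 39: drop; pos5(id59) recv 65: fwd; pos0(id32) recv 59: fwd
Round 2: pos2(id75) recv 32: drop; pos4(id65) recv 75: fwd; pos0(id32) recv 65: fwd; pos1(id21) recv 59: fwd
Round 3: pos5(id59) recv 75: fwd; pos1(id21) recv 65: fwd; pos2(id75) recv 59: drop
After round 3: 2 messages still in flight

Answer: 2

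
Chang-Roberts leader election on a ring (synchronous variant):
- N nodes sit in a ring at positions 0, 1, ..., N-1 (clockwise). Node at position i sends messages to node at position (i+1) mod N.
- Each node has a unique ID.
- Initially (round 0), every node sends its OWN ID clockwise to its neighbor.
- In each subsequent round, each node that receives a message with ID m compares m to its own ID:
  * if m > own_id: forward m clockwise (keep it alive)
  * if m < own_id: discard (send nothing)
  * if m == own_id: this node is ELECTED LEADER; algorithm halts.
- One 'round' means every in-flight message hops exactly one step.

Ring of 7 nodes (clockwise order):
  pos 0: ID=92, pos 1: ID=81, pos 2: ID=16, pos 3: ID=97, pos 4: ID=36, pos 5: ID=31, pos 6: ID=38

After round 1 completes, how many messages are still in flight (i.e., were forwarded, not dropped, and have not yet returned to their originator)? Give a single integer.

Round 1: pos1(id81) recv 92: fwd; pos2(id16) recv 81: fwd; pos3(id97) recv 16: drop; pos4(id36) recv 97: fwd; pos5(id31) recv 36: fwd; pos6(id38) recv 31: drop; pos0(id92) recv 38: drop
After round 1: 4 messages still in flight

Answer: 4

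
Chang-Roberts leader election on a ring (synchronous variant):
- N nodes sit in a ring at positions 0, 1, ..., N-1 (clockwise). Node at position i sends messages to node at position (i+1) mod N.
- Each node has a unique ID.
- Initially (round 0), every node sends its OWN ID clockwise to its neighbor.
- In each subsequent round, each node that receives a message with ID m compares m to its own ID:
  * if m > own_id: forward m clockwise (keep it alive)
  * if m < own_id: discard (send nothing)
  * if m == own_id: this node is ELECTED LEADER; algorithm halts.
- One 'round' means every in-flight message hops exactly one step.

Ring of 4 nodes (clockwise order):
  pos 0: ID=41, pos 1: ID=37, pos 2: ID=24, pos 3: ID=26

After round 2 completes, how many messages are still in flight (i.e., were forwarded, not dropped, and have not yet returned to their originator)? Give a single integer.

Answer: 2

Derivation:
Round 1: pos1(id37) recv 41: fwd; pos2(id24) recv 37: fwd; pos3(id26) recv 24: drop; pos0(id41) recv 26: drop
Round 2: pos2(id24) recv 41: fwd; pos3(id26) recv 37: fwd
After round 2: 2 messages still in flight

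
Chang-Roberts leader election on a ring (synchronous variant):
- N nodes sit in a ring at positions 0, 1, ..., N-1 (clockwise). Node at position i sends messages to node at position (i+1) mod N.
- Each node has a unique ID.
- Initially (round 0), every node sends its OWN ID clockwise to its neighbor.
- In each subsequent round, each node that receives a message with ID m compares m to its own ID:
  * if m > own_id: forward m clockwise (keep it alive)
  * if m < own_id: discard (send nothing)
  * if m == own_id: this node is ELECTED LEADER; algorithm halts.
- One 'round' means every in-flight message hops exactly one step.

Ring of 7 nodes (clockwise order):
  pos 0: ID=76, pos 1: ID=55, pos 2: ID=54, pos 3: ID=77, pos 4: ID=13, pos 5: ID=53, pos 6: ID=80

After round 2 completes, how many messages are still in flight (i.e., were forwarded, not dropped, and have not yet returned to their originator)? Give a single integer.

Answer: 3

Derivation:
Round 1: pos1(id55) recv 76: fwd; pos2(id54) recv 55: fwd; pos3(id77) recv 54: drop; pos4(id13) recv 77: fwd; pos5(id53) recv 13: drop; pos6(id80) recv 53: drop; pos0(id76) recv 80: fwd
Round 2: pos2(id54) recv 76: fwd; pos3(id77) recv 55: drop; pos5(id53) recv 77: fwd; pos1(id55) recv 80: fwd
After round 2: 3 messages still in flight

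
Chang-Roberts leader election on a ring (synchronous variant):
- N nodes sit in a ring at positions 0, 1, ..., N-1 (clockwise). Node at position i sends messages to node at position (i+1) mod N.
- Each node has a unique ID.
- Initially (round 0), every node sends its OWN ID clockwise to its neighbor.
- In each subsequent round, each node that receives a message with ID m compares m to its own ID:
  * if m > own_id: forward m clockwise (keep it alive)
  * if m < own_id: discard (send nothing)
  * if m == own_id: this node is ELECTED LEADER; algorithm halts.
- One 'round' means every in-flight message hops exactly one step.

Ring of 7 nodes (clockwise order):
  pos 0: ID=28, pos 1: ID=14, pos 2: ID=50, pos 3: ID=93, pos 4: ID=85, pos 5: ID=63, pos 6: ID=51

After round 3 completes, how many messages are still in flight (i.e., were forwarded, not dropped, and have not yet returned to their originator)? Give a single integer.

Answer: 4

Derivation:
Round 1: pos1(id14) recv 28: fwd; pos2(id50) recv 14: drop; pos3(id93) recv 50: drop; pos4(id85) recv 93: fwd; pos5(id63) recv 85: fwd; pos6(id51) recv 63: fwd; pos0(id28) recv 51: fwd
Round 2: pos2(id50) recv 28: drop; pos5(id63) recv 93: fwd; pos6(id51) recv 85: fwd; pos0(id28) recv 63: fwd; pos1(id14) recv 51: fwd
Round 3: pos6(id51) recv 93: fwd; pos0(id28) recv 85: fwd; pos1(id14) recv 63: fwd; pos2(id50) recv 51: fwd
After round 3: 4 messages still in flight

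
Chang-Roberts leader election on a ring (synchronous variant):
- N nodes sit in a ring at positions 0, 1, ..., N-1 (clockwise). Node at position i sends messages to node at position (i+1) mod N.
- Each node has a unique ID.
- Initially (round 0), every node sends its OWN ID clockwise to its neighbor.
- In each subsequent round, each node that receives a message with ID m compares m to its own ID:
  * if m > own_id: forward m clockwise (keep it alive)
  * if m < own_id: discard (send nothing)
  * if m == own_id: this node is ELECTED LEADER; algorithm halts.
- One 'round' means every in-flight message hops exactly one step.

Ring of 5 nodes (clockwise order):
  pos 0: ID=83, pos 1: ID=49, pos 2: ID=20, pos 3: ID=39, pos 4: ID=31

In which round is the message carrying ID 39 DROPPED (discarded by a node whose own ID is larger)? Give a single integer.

Answer: 2

Derivation:
Round 1: pos1(id49) recv 83: fwd; pos2(id20) recv 49: fwd; pos3(id39) recv 20: drop; pos4(id31) recv 39: fwd; pos0(id83) recv 31: drop
Round 2: pos2(id20) recv 83: fwd; pos3(id39) recv 49: fwd; pos0(id83) recv 39: drop
Round 3: pos3(id39) recv 83: fwd; pos4(id31) recv 49: fwd
Round 4: pos4(id31) recv 83: fwd; pos0(id83) recv 49: drop
Round 5: pos0(id83) recv 83: ELECTED
Message ID 39 originates at pos 3; dropped at pos 0 in round 2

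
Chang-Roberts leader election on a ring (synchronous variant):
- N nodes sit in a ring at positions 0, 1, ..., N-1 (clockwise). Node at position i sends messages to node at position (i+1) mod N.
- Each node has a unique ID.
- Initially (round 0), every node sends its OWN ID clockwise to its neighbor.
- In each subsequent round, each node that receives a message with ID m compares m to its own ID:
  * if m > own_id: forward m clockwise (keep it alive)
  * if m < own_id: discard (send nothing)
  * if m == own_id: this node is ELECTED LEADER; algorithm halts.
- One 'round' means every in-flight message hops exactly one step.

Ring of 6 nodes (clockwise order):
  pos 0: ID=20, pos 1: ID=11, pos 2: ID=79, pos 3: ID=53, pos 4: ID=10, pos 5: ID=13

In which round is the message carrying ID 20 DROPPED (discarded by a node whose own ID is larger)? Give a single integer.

Round 1: pos1(id11) recv 20: fwd; pos2(id79) recv 11: drop; pos3(id53) recv 79: fwd; pos4(id10) recv 53: fwd; pos5(id13) recv 10: drop; pos0(id20) recv 13: drop
Round 2: pos2(id79) recv 20: drop; pos4(id10) recv 79: fwd; pos5(id13) recv 53: fwd
Round 3: pos5(id13) recv 79: fwd; pos0(id20) recv 53: fwd
Round 4: pos0(id20) recv 79: fwd; pos1(id11) recv 53: fwd
Round 5: pos1(id11) recv 79: fwd; pos2(id79) recv 53: drop
Round 6: pos2(id79) recv 79: ELECTED
Message ID 20 originates at pos 0; dropped at pos 2 in round 2

Answer: 2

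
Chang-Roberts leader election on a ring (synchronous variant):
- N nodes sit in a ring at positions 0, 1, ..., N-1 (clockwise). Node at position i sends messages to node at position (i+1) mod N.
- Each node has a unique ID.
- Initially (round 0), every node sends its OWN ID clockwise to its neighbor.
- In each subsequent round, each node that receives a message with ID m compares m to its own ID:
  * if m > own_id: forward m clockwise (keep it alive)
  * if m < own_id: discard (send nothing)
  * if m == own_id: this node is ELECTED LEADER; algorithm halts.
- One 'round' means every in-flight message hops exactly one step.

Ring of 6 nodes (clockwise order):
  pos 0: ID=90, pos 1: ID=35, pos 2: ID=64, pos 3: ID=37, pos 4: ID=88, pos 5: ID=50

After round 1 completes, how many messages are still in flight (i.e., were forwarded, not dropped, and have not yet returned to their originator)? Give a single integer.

Round 1: pos1(id35) recv 90: fwd; pos2(id64) recv 35: drop; pos3(id37) recv 64: fwd; pos4(id88) recv 37: drop; pos5(id50) recv 88: fwd; pos0(id90) recv 50: drop
After round 1: 3 messages still in flight

Answer: 3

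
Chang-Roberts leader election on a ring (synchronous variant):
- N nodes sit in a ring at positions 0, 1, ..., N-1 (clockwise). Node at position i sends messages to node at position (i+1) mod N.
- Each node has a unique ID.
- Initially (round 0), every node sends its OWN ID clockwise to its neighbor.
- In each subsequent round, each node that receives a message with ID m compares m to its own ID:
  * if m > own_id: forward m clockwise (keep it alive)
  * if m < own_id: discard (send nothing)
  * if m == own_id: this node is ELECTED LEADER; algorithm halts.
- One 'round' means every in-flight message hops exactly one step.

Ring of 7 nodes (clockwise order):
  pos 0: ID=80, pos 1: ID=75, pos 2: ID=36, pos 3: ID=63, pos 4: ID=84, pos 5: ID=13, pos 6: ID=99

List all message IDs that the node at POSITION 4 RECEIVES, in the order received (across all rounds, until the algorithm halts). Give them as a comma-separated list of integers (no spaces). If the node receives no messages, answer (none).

Round 1: pos1(id75) recv 80: fwd; pos2(id36) recv 75: fwd; pos3(id63) recv 36: drop; pos4(id84) recv 63: drop; pos5(id13) recv 84: fwd; pos6(id99) recv 13: drop; pos0(id80) recv 99: fwd
Round 2: pos2(id36) recv 80: fwd; pos3(id63) recv 75: fwd; pos6(id99) recv 84: drop; pos1(id75) recv 99: fwd
Round 3: pos3(id63) recv 80: fwd; pos4(id84) recv 75: drop; pos2(id36) recv 99: fwd
Round 4: pos4(id84) recv 80: drop; pos3(id63) recv 99: fwd
Round 5: pos4(id84) recv 99: fwd
Round 6: pos5(id13) recv 99: fwd
Round 7: pos6(id99) recv 99: ELECTED

Answer: 63,75,80,99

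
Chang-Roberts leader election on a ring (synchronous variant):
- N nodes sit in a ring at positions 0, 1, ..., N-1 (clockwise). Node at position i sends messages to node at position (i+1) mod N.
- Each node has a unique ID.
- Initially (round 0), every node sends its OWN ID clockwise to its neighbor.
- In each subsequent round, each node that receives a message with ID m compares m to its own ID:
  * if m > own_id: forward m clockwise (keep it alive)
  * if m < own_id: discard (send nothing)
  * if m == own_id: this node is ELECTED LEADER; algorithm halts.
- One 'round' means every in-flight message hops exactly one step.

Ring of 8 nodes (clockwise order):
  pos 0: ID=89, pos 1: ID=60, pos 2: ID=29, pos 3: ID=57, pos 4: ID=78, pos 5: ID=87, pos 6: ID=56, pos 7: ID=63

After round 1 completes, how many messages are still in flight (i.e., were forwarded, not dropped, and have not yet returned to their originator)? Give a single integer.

Round 1: pos1(id60) recv 89: fwd; pos2(id29) recv 60: fwd; pos3(id57) recv 29: drop; pos4(id78) recv 57: drop; pos5(id87) recv 78: drop; pos6(id56) recv 87: fwd; pos7(id63) recv 56: drop; pos0(id89) recv 63: drop
After round 1: 3 messages still in flight

Answer: 3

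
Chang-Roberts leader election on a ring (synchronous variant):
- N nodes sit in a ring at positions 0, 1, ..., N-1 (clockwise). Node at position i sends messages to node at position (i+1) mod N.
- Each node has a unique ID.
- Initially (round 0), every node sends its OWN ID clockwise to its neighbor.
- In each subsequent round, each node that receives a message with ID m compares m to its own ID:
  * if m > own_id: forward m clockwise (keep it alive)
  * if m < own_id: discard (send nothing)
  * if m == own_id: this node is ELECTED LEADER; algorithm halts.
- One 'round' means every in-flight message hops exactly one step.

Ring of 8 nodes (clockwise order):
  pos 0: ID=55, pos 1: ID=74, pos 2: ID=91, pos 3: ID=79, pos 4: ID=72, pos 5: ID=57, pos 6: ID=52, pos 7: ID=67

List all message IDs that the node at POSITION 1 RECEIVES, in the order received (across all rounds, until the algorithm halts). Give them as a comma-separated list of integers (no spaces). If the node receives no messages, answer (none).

Round 1: pos1(id74) recv 55: drop; pos2(id91) recv 74: drop; pos3(id79) recv 91: fwd; pos4(id72) recv 79: fwd; pos5(id57) recv 72: fwd; pos6(id52) recv 57: fwd; pos7(id67) recv 52: drop; pos0(id55) recv 67: fwd
Round 2: pos4(id72) recv 91: fwd; pos5(id57) recv 79: fwd; pos6(id52) recv 72: fwd; pos7(id67) recv 57: drop; pos1(id74) recv 67: drop
Round 3: pos5(id57) recv 91: fwd; pos6(id52) recv 79: fwd; pos7(id67) recv 72: fwd
Round 4: pos6(id52) recv 91: fwd; pos7(id67) recv 79: fwd; pos0(id55) recv 72: fwd
Round 5: pos7(id67) recv 91: fwd; pos0(id55) recv 79: fwd; pos1(id74) recv 72: drop
Round 6: pos0(id55) recv 91: fwd; pos1(id74) recv 79: fwd
Round 7: pos1(id74) recv 91: fwd; pos2(id91) recv 79: drop
Round 8: pos2(id91) recv 91: ELECTED

Answer: 55,67,72,79,91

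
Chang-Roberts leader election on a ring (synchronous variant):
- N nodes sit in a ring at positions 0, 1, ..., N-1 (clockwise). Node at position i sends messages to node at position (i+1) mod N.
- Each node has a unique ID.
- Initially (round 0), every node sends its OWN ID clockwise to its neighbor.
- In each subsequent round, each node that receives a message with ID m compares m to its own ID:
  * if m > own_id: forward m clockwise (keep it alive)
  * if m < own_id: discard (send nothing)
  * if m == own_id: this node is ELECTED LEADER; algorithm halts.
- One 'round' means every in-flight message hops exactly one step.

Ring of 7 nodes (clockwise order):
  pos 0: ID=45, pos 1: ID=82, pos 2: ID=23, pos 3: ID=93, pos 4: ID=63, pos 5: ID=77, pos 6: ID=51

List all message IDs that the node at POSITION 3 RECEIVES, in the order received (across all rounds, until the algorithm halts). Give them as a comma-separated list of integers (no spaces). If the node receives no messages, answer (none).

Round 1: pos1(id82) recv 45: drop; pos2(id23) recv 82: fwd; pos3(id93) recv 23: drop; pos4(id63) recv 93: fwd; pos5(id77) recv 63: drop; pos6(id51) recv 77: fwd; pos0(id45) recv 51: fwd
Round 2: pos3(id93) recv 82: drop; pos5(id77) recv 93: fwd; pos0(id45) recv 77: fwd; pos1(id82) recv 51: drop
Round 3: pos6(id51) recv 93: fwd; pos1(id82) recv 77: drop
Round 4: pos0(id45) recv 93: fwd
Round 5: pos1(id82) recv 93: fwd
Round 6: pos2(id23) recv 93: fwd
Round 7: pos3(id93) recv 93: ELECTED

Answer: 23,82,93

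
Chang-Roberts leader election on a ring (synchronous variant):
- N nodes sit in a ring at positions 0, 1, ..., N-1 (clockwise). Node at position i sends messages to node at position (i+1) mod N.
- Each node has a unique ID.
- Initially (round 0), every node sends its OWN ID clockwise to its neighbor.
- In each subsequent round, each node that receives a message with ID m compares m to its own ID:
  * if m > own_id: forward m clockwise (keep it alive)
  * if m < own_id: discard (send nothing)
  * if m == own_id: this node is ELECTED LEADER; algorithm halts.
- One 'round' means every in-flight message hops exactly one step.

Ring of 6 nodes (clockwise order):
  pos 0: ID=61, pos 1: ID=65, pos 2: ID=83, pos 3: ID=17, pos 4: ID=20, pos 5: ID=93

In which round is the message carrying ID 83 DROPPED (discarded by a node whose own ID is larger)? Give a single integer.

Answer: 3

Derivation:
Round 1: pos1(id65) recv 61: drop; pos2(id83) recv 65: drop; pos3(id17) recv 83: fwd; pos4(id20) recv 17: drop; pos5(id93) recv 20: drop; pos0(id61) recv 93: fwd
Round 2: pos4(id20) recv 83: fwd; pos1(id65) recv 93: fwd
Round 3: pos5(id93) recv 83: drop; pos2(id83) recv 93: fwd
Round 4: pos3(id17) recv 93: fwd
Round 5: pos4(id20) recv 93: fwd
Round 6: pos5(id93) recv 93: ELECTED
Message ID 83 originates at pos 2; dropped at pos 5 in round 3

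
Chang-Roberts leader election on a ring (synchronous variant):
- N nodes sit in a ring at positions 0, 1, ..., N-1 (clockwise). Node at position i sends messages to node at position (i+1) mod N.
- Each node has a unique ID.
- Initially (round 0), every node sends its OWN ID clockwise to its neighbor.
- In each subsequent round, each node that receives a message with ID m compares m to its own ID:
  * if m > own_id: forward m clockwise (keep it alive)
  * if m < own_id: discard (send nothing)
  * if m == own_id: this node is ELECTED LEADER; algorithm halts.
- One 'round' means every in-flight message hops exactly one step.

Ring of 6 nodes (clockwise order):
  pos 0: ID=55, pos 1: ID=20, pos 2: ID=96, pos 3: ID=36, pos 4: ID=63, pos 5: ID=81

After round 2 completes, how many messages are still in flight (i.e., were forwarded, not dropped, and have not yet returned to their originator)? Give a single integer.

Answer: 2

Derivation:
Round 1: pos1(id20) recv 55: fwd; pos2(id96) recv 20: drop; pos3(id36) recv 96: fwd; pos4(id63) recv 36: drop; pos5(id81) recv 63: drop; pos0(id55) recv 81: fwd
Round 2: pos2(id96) recv 55: drop; pos4(id63) recv 96: fwd; pos1(id20) recv 81: fwd
After round 2: 2 messages still in flight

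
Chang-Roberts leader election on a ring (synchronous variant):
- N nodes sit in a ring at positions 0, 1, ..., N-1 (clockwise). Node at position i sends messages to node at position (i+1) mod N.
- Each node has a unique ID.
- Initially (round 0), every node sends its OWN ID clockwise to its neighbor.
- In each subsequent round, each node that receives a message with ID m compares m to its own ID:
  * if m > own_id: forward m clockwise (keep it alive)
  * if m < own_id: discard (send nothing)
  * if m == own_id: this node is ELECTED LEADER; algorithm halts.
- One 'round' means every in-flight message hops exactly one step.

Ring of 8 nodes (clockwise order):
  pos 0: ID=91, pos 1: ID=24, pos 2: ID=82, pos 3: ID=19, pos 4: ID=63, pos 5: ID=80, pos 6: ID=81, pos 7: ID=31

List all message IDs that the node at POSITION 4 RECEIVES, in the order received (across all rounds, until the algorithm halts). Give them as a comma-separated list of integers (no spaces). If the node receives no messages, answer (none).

Round 1: pos1(id24) recv 91: fwd; pos2(id82) recv 24: drop; pos3(id19) recv 82: fwd; pos4(id63) recv 19: drop; pos5(id80) recv 63: drop; pos6(id81) recv 80: drop; pos7(id31) recv 81: fwd; pos0(id91) recv 31: drop
Round 2: pos2(id82) recv 91: fwd; pos4(id63) recv 82: fwd; pos0(id91) recv 81: drop
Round 3: pos3(id19) recv 91: fwd; pos5(id80) recv 82: fwd
Round 4: pos4(id63) recv 91: fwd; pos6(id81) recv 82: fwd
Round 5: pos5(id80) recv 91: fwd; pos7(id31) recv 82: fwd
Round 6: pos6(id81) recv 91: fwd; pos0(id91) recv 82: drop
Round 7: pos7(id31) recv 91: fwd
Round 8: pos0(id91) recv 91: ELECTED

Answer: 19,82,91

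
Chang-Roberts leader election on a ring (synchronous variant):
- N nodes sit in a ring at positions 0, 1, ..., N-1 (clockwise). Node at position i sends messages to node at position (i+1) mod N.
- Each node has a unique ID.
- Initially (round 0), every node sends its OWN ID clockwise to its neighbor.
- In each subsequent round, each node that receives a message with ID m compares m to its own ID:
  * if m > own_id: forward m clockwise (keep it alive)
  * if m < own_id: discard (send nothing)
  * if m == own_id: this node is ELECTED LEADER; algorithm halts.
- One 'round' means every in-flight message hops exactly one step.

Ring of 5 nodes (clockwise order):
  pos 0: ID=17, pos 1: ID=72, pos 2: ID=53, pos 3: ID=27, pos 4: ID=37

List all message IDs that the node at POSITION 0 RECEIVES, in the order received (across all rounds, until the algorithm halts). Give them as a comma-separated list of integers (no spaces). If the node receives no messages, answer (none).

Answer: 37,53,72

Derivation:
Round 1: pos1(id72) recv 17: drop; pos2(id53) recv 72: fwd; pos3(id27) recv 53: fwd; pos4(id37) recv 27: drop; pos0(id17) recv 37: fwd
Round 2: pos3(id27) recv 72: fwd; pos4(id37) recv 53: fwd; pos1(id72) recv 37: drop
Round 3: pos4(id37) recv 72: fwd; pos0(id17) recv 53: fwd
Round 4: pos0(id17) recv 72: fwd; pos1(id72) recv 53: drop
Round 5: pos1(id72) recv 72: ELECTED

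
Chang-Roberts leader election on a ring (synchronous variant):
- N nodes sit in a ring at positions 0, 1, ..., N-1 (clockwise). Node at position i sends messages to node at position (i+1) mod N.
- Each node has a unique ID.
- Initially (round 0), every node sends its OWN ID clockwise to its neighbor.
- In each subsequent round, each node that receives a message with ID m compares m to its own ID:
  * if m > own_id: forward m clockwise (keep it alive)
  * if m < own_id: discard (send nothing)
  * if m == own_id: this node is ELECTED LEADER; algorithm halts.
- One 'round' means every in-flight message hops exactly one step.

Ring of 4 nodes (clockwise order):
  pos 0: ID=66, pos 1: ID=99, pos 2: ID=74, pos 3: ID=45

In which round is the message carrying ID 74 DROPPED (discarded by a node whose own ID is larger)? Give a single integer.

Round 1: pos1(id99) recv 66: drop; pos2(id74) recv 99: fwd; pos3(id45) recv 74: fwd; pos0(id66) recv 45: drop
Round 2: pos3(id45) recv 99: fwd; pos0(id66) recv 74: fwd
Round 3: pos0(id66) recv 99: fwd; pos1(id99) recv 74: drop
Round 4: pos1(id99) recv 99: ELECTED
Message ID 74 originates at pos 2; dropped at pos 1 in round 3

Answer: 3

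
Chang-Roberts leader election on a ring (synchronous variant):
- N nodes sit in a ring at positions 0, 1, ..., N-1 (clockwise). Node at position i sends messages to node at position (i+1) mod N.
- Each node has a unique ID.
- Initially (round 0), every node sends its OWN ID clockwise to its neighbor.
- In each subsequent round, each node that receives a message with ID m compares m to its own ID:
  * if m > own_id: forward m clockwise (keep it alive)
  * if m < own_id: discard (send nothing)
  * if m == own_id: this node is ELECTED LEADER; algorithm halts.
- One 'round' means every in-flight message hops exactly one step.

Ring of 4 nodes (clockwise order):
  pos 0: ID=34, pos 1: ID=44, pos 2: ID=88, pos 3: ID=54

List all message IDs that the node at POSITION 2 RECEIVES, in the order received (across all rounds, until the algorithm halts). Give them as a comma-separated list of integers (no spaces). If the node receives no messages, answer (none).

Answer: 44,54,88

Derivation:
Round 1: pos1(id44) recv 34: drop; pos2(id88) recv 44: drop; pos3(id54) recv 88: fwd; pos0(id34) recv 54: fwd
Round 2: pos0(id34) recv 88: fwd; pos1(id44) recv 54: fwd
Round 3: pos1(id44) recv 88: fwd; pos2(id88) recv 54: drop
Round 4: pos2(id88) recv 88: ELECTED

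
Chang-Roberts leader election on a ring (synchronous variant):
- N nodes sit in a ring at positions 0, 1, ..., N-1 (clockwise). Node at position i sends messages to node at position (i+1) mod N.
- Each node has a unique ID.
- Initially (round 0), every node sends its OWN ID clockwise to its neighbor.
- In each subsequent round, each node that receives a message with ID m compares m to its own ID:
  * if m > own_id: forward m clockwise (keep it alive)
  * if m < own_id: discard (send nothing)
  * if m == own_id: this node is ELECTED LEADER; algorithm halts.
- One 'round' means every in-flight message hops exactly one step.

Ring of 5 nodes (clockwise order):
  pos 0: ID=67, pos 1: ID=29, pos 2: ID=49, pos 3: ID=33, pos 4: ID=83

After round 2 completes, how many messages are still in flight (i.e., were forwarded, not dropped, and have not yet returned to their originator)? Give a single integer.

Answer: 2

Derivation:
Round 1: pos1(id29) recv 67: fwd; pos2(id49) recv 29: drop; pos3(id33) recv 49: fwd; pos4(id83) recv 33: drop; pos0(id67) recv 83: fwd
Round 2: pos2(id49) recv 67: fwd; pos4(id83) recv 49: drop; pos1(id29) recv 83: fwd
After round 2: 2 messages still in flight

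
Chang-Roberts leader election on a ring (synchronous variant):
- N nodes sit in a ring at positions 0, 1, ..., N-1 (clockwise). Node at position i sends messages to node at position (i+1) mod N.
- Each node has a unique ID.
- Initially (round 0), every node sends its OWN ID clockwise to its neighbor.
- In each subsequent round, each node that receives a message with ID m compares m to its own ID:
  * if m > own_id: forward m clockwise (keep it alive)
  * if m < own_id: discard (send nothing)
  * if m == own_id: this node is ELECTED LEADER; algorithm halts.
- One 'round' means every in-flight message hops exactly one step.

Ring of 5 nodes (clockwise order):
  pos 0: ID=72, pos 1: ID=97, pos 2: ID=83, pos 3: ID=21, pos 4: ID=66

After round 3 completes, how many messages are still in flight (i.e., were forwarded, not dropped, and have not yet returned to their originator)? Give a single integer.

Round 1: pos1(id97) recv 72: drop; pos2(id83) recv 97: fwd; pos3(id21) recv 83: fwd; pos4(id66) recv 21: drop; pos0(id72) recv 66: drop
Round 2: pos3(id21) recv 97: fwd; pos4(id66) recv 83: fwd
Round 3: pos4(id66) recv 97: fwd; pos0(id72) recv 83: fwd
After round 3: 2 messages still in flight

Answer: 2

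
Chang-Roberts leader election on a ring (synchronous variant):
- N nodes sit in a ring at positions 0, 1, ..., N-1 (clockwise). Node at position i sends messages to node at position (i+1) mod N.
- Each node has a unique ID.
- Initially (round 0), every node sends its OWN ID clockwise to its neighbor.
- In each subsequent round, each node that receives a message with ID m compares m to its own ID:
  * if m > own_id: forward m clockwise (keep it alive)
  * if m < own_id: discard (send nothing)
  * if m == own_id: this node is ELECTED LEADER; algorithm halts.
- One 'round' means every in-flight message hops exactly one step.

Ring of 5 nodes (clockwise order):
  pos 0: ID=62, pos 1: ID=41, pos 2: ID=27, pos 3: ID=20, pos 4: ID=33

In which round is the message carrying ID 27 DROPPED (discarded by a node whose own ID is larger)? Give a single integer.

Answer: 2

Derivation:
Round 1: pos1(id41) recv 62: fwd; pos2(id27) recv 41: fwd; pos3(id20) recv 27: fwd; pos4(id33) recv 20: drop; pos0(id62) recv 33: drop
Round 2: pos2(id27) recv 62: fwd; pos3(id20) recv 41: fwd; pos4(id33) recv 27: drop
Round 3: pos3(id20) recv 62: fwd; pos4(id33) recv 41: fwd
Round 4: pos4(id33) recv 62: fwd; pos0(id62) recv 41: drop
Round 5: pos0(id62) recv 62: ELECTED
Message ID 27 originates at pos 2; dropped at pos 4 in round 2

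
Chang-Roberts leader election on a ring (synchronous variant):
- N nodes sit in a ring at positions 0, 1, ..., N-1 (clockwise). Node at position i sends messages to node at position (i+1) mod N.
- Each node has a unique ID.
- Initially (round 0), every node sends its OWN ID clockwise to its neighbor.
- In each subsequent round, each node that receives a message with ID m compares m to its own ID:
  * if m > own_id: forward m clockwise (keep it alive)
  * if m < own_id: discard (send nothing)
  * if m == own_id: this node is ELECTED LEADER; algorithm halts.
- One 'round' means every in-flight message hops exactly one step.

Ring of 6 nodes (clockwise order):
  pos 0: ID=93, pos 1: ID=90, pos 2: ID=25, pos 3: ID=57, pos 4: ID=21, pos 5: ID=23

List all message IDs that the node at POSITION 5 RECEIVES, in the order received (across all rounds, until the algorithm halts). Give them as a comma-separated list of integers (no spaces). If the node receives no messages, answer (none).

Answer: 21,57,90,93

Derivation:
Round 1: pos1(id90) recv 93: fwd; pos2(id25) recv 90: fwd; pos3(id57) recv 25: drop; pos4(id21) recv 57: fwd; pos5(id23) recv 21: drop; pos0(id93) recv 23: drop
Round 2: pos2(id25) recv 93: fwd; pos3(id57) recv 90: fwd; pos5(id23) recv 57: fwd
Round 3: pos3(id57) recv 93: fwd; pos4(id21) recv 90: fwd; pos0(id93) recv 57: drop
Round 4: pos4(id21) recv 93: fwd; pos5(id23) recv 90: fwd
Round 5: pos5(id23) recv 93: fwd; pos0(id93) recv 90: drop
Round 6: pos0(id93) recv 93: ELECTED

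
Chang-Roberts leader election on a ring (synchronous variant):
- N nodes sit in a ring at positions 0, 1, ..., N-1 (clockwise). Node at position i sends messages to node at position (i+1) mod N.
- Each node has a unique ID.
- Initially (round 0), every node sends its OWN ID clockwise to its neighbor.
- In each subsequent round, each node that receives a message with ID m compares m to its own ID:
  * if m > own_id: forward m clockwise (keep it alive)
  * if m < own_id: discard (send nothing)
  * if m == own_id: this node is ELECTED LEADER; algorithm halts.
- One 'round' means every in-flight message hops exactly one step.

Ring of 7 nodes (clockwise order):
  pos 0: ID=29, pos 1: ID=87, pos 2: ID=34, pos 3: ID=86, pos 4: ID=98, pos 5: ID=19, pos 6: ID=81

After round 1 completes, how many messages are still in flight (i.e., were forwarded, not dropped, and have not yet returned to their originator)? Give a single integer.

Answer: 3

Derivation:
Round 1: pos1(id87) recv 29: drop; pos2(id34) recv 87: fwd; pos3(id86) recv 34: drop; pos4(id98) recv 86: drop; pos5(id19) recv 98: fwd; pos6(id81) recv 19: drop; pos0(id29) recv 81: fwd
After round 1: 3 messages still in flight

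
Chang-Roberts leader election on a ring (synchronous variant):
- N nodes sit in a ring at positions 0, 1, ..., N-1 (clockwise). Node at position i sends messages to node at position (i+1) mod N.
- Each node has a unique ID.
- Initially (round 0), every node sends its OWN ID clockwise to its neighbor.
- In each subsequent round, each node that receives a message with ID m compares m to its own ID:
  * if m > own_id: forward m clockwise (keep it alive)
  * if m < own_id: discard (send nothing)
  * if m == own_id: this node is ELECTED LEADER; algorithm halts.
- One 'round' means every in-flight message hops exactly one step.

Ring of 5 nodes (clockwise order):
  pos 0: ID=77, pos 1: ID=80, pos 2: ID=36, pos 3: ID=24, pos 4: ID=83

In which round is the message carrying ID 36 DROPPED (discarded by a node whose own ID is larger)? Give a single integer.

Answer: 2

Derivation:
Round 1: pos1(id80) recv 77: drop; pos2(id36) recv 80: fwd; pos3(id24) recv 36: fwd; pos4(id83) recv 24: drop; pos0(id77) recv 83: fwd
Round 2: pos3(id24) recv 80: fwd; pos4(id83) recv 36: drop; pos1(id80) recv 83: fwd
Round 3: pos4(id83) recv 80: drop; pos2(id36) recv 83: fwd
Round 4: pos3(id24) recv 83: fwd
Round 5: pos4(id83) recv 83: ELECTED
Message ID 36 originates at pos 2; dropped at pos 4 in round 2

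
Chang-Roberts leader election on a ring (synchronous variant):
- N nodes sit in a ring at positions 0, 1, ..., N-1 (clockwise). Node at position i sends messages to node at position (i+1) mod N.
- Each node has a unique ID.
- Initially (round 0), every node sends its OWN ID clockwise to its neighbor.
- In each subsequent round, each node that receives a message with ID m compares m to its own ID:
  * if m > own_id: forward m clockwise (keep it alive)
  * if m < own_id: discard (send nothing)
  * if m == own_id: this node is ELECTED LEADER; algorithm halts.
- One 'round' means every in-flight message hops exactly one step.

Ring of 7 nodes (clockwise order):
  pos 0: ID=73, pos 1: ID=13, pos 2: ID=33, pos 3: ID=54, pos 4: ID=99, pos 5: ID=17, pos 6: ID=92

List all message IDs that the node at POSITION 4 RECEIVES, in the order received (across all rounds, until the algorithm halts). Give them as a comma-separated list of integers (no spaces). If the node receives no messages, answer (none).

Answer: 54,73,92,99

Derivation:
Round 1: pos1(id13) recv 73: fwd; pos2(id33) recv 13: drop; pos3(id54) recv 33: drop; pos4(id99) recv 54: drop; pos5(id17) recv 99: fwd; pos6(id92) recv 17: drop; pos0(id73) recv 92: fwd
Round 2: pos2(id33) recv 73: fwd; pos6(id92) recv 99: fwd; pos1(id13) recv 92: fwd
Round 3: pos3(id54) recv 73: fwd; pos0(id73) recv 99: fwd; pos2(id33) recv 92: fwd
Round 4: pos4(id99) recv 73: drop; pos1(id13) recv 99: fwd; pos3(id54) recv 92: fwd
Round 5: pos2(id33) recv 99: fwd; pos4(id99) recv 92: drop
Round 6: pos3(id54) recv 99: fwd
Round 7: pos4(id99) recv 99: ELECTED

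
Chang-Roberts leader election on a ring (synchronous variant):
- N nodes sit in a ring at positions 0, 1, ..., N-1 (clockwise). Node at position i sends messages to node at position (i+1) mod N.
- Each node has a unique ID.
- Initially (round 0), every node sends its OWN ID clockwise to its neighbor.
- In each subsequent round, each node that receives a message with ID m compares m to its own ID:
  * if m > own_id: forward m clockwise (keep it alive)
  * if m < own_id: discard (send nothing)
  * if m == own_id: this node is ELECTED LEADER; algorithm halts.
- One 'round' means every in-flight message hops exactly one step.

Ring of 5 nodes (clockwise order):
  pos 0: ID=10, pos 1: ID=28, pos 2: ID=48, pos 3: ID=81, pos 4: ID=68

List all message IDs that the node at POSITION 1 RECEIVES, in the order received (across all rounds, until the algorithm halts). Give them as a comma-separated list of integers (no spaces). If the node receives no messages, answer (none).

Answer: 10,68,81

Derivation:
Round 1: pos1(id28) recv 10: drop; pos2(id48) recv 28: drop; pos3(id81) recv 48: drop; pos4(id68) recv 81: fwd; pos0(id10) recv 68: fwd
Round 2: pos0(id10) recv 81: fwd; pos1(id28) recv 68: fwd
Round 3: pos1(id28) recv 81: fwd; pos2(id48) recv 68: fwd
Round 4: pos2(id48) recv 81: fwd; pos3(id81) recv 68: drop
Round 5: pos3(id81) recv 81: ELECTED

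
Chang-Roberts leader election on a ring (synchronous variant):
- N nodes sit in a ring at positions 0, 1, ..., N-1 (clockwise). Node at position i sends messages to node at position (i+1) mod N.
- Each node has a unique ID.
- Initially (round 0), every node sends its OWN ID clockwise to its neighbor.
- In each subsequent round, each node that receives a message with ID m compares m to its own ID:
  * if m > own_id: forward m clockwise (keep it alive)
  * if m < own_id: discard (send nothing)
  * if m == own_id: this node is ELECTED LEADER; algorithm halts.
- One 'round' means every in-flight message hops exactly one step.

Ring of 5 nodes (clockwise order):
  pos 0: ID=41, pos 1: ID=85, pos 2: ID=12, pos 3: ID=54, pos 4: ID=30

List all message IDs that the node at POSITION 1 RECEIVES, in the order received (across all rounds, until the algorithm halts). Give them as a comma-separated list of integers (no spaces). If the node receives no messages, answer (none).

Answer: 41,54,85

Derivation:
Round 1: pos1(id85) recv 41: drop; pos2(id12) recv 85: fwd; pos3(id54) recv 12: drop; pos4(id30) recv 54: fwd; pos0(id41) recv 30: drop
Round 2: pos3(id54) recv 85: fwd; pos0(id41) recv 54: fwd
Round 3: pos4(id30) recv 85: fwd; pos1(id85) recv 54: drop
Round 4: pos0(id41) recv 85: fwd
Round 5: pos1(id85) recv 85: ELECTED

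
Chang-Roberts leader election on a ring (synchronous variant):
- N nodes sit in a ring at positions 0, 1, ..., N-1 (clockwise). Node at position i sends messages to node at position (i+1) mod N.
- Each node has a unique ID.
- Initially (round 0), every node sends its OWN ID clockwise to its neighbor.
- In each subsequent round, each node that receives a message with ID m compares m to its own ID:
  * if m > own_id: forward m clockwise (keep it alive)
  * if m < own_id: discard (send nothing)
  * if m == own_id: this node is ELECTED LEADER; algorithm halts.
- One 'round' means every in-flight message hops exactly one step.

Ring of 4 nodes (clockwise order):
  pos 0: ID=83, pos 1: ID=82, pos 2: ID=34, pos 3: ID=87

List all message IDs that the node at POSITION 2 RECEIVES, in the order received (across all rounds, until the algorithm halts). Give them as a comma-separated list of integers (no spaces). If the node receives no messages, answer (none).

Answer: 82,83,87

Derivation:
Round 1: pos1(id82) recv 83: fwd; pos2(id34) recv 82: fwd; pos3(id87) recv 34: drop; pos0(id83) recv 87: fwd
Round 2: pos2(id34) recv 83: fwd; pos3(id87) recv 82: drop; pos1(id82) recv 87: fwd
Round 3: pos3(id87) recv 83: drop; pos2(id34) recv 87: fwd
Round 4: pos3(id87) recv 87: ELECTED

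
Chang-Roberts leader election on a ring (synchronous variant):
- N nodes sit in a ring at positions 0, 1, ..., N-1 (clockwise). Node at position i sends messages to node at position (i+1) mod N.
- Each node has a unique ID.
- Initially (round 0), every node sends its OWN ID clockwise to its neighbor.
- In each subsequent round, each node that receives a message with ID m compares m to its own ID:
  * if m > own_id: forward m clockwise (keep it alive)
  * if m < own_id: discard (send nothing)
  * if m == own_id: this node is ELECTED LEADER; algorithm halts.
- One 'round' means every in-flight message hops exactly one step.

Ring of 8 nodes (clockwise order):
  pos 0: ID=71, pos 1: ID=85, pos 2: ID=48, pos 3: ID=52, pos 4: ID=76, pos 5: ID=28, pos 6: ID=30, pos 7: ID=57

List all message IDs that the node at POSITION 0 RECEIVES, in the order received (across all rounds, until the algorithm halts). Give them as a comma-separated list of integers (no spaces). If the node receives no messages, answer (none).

Answer: 57,76,85

Derivation:
Round 1: pos1(id85) recv 71: drop; pos2(id48) recv 85: fwd; pos3(id52) recv 48: drop; pos4(id76) recv 52: drop; pos5(id28) recv 76: fwd; pos6(id30) recv 28: drop; pos7(id57) recv 30: drop; pos0(id71) recv 57: drop
Round 2: pos3(id52) recv 85: fwd; pos6(id30) recv 76: fwd
Round 3: pos4(id76) recv 85: fwd; pos7(id57) recv 76: fwd
Round 4: pos5(id28) recv 85: fwd; pos0(id71) recv 76: fwd
Round 5: pos6(id30) recv 85: fwd; pos1(id85) recv 76: drop
Round 6: pos7(id57) recv 85: fwd
Round 7: pos0(id71) recv 85: fwd
Round 8: pos1(id85) recv 85: ELECTED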